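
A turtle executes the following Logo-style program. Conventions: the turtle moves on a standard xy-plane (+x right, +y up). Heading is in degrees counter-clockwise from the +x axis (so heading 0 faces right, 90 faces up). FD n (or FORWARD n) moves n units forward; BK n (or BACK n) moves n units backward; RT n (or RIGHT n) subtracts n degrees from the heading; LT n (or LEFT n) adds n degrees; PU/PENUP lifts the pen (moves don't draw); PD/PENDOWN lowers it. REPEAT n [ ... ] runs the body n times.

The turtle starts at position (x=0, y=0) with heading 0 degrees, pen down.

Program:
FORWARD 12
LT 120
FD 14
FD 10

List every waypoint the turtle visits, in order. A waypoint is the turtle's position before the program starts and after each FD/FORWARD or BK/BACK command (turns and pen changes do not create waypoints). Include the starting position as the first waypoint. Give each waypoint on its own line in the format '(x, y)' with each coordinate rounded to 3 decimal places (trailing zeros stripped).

Executing turtle program step by step:
Start: pos=(0,0), heading=0, pen down
FD 12: (0,0) -> (12,0) [heading=0, draw]
LT 120: heading 0 -> 120
FD 14: (12,0) -> (5,12.124) [heading=120, draw]
FD 10: (5,12.124) -> (0,20.785) [heading=120, draw]
Final: pos=(0,20.785), heading=120, 3 segment(s) drawn
Waypoints (4 total):
(0, 0)
(12, 0)
(5, 12.124)
(0, 20.785)

Answer: (0, 0)
(12, 0)
(5, 12.124)
(0, 20.785)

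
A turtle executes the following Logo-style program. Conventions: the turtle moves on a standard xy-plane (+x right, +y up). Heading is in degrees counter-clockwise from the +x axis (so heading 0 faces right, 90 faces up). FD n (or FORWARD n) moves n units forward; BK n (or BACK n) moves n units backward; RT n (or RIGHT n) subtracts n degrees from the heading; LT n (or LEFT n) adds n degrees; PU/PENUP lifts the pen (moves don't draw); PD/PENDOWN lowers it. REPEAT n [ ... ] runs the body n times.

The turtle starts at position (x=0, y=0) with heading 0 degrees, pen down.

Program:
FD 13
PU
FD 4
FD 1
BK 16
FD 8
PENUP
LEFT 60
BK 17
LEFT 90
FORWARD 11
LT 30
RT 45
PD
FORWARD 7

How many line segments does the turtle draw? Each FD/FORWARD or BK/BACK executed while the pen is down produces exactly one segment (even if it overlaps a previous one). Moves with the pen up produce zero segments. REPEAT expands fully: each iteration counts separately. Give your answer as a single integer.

Executing turtle program step by step:
Start: pos=(0,0), heading=0, pen down
FD 13: (0,0) -> (13,0) [heading=0, draw]
PU: pen up
FD 4: (13,0) -> (17,0) [heading=0, move]
FD 1: (17,0) -> (18,0) [heading=0, move]
BK 16: (18,0) -> (2,0) [heading=0, move]
FD 8: (2,0) -> (10,0) [heading=0, move]
PU: pen up
LT 60: heading 0 -> 60
BK 17: (10,0) -> (1.5,-14.722) [heading=60, move]
LT 90: heading 60 -> 150
FD 11: (1.5,-14.722) -> (-8.026,-9.222) [heading=150, move]
LT 30: heading 150 -> 180
RT 45: heading 180 -> 135
PD: pen down
FD 7: (-8.026,-9.222) -> (-12.976,-4.273) [heading=135, draw]
Final: pos=(-12.976,-4.273), heading=135, 2 segment(s) drawn
Segments drawn: 2

Answer: 2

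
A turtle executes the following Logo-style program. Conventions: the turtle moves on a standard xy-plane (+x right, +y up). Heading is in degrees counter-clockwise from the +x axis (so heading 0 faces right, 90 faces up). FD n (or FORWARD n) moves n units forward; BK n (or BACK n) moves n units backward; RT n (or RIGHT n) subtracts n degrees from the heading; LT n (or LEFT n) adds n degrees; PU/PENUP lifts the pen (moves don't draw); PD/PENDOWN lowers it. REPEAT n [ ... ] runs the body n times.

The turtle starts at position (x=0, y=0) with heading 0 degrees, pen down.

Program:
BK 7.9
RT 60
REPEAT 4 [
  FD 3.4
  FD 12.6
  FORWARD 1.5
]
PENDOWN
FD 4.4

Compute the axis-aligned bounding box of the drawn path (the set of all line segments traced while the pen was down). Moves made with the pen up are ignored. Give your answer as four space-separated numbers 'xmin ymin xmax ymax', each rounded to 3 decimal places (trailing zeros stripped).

Answer: -7.9 -64.432 29.3 0

Derivation:
Executing turtle program step by step:
Start: pos=(0,0), heading=0, pen down
BK 7.9: (0,0) -> (-7.9,0) [heading=0, draw]
RT 60: heading 0 -> 300
REPEAT 4 [
  -- iteration 1/4 --
  FD 3.4: (-7.9,0) -> (-6.2,-2.944) [heading=300, draw]
  FD 12.6: (-6.2,-2.944) -> (0.1,-13.856) [heading=300, draw]
  FD 1.5: (0.1,-13.856) -> (0.85,-15.155) [heading=300, draw]
  -- iteration 2/4 --
  FD 3.4: (0.85,-15.155) -> (2.55,-18.1) [heading=300, draw]
  FD 12.6: (2.55,-18.1) -> (8.85,-29.012) [heading=300, draw]
  FD 1.5: (8.85,-29.012) -> (9.6,-30.311) [heading=300, draw]
  -- iteration 3/4 --
  FD 3.4: (9.6,-30.311) -> (11.3,-33.255) [heading=300, draw]
  FD 12.6: (11.3,-33.255) -> (17.6,-44.167) [heading=300, draw]
  FD 1.5: (17.6,-44.167) -> (18.35,-45.466) [heading=300, draw]
  -- iteration 4/4 --
  FD 3.4: (18.35,-45.466) -> (20.05,-48.411) [heading=300, draw]
  FD 12.6: (20.05,-48.411) -> (26.35,-59.323) [heading=300, draw]
  FD 1.5: (26.35,-59.323) -> (27.1,-60.622) [heading=300, draw]
]
PD: pen down
FD 4.4: (27.1,-60.622) -> (29.3,-64.432) [heading=300, draw]
Final: pos=(29.3,-64.432), heading=300, 14 segment(s) drawn

Segment endpoints: x in {-7.9, -6.2, 0, 0.1, 0.85, 2.55, 8.85, 9.6, 11.3, 17.6, 18.35, 20.05, 26.35, 27.1, 29.3}, y in {-64.432, -60.622, -59.323, -48.411, -45.466, -44.167, -33.255, -30.311, -29.012, -18.1, -15.155, -13.856, -2.944, 0}
xmin=-7.9, ymin=-64.432, xmax=29.3, ymax=0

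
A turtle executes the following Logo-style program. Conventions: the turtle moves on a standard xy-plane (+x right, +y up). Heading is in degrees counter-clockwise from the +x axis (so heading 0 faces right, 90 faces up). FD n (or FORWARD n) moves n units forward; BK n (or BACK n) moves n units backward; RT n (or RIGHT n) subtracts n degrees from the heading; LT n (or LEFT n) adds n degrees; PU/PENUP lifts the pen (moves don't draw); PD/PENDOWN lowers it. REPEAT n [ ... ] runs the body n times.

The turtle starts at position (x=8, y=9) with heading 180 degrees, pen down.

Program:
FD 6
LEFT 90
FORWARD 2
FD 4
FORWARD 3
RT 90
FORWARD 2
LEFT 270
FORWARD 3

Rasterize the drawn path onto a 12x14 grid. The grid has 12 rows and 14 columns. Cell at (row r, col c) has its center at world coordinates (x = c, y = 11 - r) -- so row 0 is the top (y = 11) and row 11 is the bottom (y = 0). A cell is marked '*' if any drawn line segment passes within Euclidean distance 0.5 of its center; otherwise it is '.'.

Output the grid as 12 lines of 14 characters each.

Segment 0: (8,9) -> (2,9)
Segment 1: (2,9) -> (2,7)
Segment 2: (2,7) -> (2,3)
Segment 3: (2,3) -> (2,0)
Segment 4: (2,0) -> (-0,0)
Segment 5: (-0,0) -> (-0,3)

Answer: ..............
..............
..*******.....
..*...........
..*...........
..*...........
..*...........
..*...........
*.*...........
*.*...........
*.*...........
***...........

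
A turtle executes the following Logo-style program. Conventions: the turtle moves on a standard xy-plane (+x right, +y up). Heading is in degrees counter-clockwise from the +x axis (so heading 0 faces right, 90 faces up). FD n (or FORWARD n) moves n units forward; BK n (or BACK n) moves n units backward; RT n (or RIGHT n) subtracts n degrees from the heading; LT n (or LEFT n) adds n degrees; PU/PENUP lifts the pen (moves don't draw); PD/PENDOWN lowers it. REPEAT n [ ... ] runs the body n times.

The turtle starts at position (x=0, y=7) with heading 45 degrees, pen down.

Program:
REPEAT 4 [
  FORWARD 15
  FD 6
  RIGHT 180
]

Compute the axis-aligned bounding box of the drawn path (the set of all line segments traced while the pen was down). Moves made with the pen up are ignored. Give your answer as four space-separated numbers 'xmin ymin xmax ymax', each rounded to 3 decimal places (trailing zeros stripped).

Answer: 0 7 14.849 21.849

Derivation:
Executing turtle program step by step:
Start: pos=(0,7), heading=45, pen down
REPEAT 4 [
  -- iteration 1/4 --
  FD 15: (0,7) -> (10.607,17.607) [heading=45, draw]
  FD 6: (10.607,17.607) -> (14.849,21.849) [heading=45, draw]
  RT 180: heading 45 -> 225
  -- iteration 2/4 --
  FD 15: (14.849,21.849) -> (4.243,11.243) [heading=225, draw]
  FD 6: (4.243,11.243) -> (0,7) [heading=225, draw]
  RT 180: heading 225 -> 45
  -- iteration 3/4 --
  FD 15: (0,7) -> (10.607,17.607) [heading=45, draw]
  FD 6: (10.607,17.607) -> (14.849,21.849) [heading=45, draw]
  RT 180: heading 45 -> 225
  -- iteration 4/4 --
  FD 15: (14.849,21.849) -> (4.243,11.243) [heading=225, draw]
  FD 6: (4.243,11.243) -> (0,7) [heading=225, draw]
  RT 180: heading 225 -> 45
]
Final: pos=(0,7), heading=45, 8 segment(s) drawn

Segment endpoints: x in {0, 0, 0, 4.243, 4.243, 10.607, 14.849, 14.849}, y in {7, 7, 7, 11.243, 11.243, 17.607, 21.849}
xmin=0, ymin=7, xmax=14.849, ymax=21.849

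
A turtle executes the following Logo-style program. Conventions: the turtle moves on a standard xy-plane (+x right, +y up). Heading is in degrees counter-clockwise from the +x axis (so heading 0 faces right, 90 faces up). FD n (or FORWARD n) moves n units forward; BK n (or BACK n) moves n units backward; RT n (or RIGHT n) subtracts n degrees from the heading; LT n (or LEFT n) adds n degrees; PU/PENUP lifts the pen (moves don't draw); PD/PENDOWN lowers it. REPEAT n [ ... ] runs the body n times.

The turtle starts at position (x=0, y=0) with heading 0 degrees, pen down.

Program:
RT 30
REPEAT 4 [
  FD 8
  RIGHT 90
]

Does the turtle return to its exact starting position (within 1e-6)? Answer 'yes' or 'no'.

Executing turtle program step by step:
Start: pos=(0,0), heading=0, pen down
RT 30: heading 0 -> 330
REPEAT 4 [
  -- iteration 1/4 --
  FD 8: (0,0) -> (6.928,-4) [heading=330, draw]
  RT 90: heading 330 -> 240
  -- iteration 2/4 --
  FD 8: (6.928,-4) -> (2.928,-10.928) [heading=240, draw]
  RT 90: heading 240 -> 150
  -- iteration 3/4 --
  FD 8: (2.928,-10.928) -> (-4,-6.928) [heading=150, draw]
  RT 90: heading 150 -> 60
  -- iteration 4/4 --
  FD 8: (-4,-6.928) -> (0,0) [heading=60, draw]
  RT 90: heading 60 -> 330
]
Final: pos=(0,0), heading=330, 4 segment(s) drawn

Start position: (0, 0)
Final position: (0, 0)
Distance = 0; < 1e-6 -> CLOSED

Answer: yes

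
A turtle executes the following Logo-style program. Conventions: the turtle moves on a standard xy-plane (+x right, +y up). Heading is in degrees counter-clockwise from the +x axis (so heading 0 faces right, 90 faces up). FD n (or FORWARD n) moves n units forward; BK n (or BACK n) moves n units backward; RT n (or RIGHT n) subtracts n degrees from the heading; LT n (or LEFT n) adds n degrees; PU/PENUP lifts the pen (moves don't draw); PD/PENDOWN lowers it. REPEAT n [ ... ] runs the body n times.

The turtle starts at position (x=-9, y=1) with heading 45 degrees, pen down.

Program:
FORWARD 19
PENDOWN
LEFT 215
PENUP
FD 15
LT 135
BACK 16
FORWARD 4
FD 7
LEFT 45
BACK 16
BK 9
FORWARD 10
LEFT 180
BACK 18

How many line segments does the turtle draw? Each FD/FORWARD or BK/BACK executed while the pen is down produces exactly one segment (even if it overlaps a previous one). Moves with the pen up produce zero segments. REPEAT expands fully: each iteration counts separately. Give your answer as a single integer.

Answer: 1

Derivation:
Executing turtle program step by step:
Start: pos=(-9,1), heading=45, pen down
FD 19: (-9,1) -> (4.435,14.435) [heading=45, draw]
PD: pen down
LT 215: heading 45 -> 260
PU: pen up
FD 15: (4.435,14.435) -> (1.83,-0.337) [heading=260, move]
LT 135: heading 260 -> 35
BK 16: (1.83,-0.337) -> (-11.276,-9.514) [heading=35, move]
FD 4: (-11.276,-9.514) -> (-8,-7.22) [heading=35, move]
FD 7: (-8,-7.22) -> (-2.265,-3.205) [heading=35, move]
LT 45: heading 35 -> 80
BK 16: (-2.265,-3.205) -> (-5.044,-18.962) [heading=80, move]
BK 9: (-5.044,-18.962) -> (-6.607,-27.825) [heading=80, move]
FD 10: (-6.607,-27.825) -> (-4.87,-17.977) [heading=80, move]
LT 180: heading 80 -> 260
BK 18: (-4.87,-17.977) -> (-1.745,-0.251) [heading=260, move]
Final: pos=(-1.745,-0.251), heading=260, 1 segment(s) drawn
Segments drawn: 1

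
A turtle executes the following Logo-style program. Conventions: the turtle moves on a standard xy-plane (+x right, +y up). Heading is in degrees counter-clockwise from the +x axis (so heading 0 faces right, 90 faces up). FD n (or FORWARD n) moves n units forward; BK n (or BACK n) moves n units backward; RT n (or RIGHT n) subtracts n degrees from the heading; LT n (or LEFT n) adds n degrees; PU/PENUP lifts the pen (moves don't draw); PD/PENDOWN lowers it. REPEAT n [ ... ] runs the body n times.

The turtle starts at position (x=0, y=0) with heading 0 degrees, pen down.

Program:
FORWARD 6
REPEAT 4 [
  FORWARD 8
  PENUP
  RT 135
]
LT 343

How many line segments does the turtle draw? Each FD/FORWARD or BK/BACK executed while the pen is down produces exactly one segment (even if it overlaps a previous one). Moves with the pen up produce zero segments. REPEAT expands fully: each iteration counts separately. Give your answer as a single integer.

Answer: 2

Derivation:
Executing turtle program step by step:
Start: pos=(0,0), heading=0, pen down
FD 6: (0,0) -> (6,0) [heading=0, draw]
REPEAT 4 [
  -- iteration 1/4 --
  FD 8: (6,0) -> (14,0) [heading=0, draw]
  PU: pen up
  RT 135: heading 0 -> 225
  -- iteration 2/4 --
  FD 8: (14,0) -> (8.343,-5.657) [heading=225, move]
  PU: pen up
  RT 135: heading 225 -> 90
  -- iteration 3/4 --
  FD 8: (8.343,-5.657) -> (8.343,2.343) [heading=90, move]
  PU: pen up
  RT 135: heading 90 -> 315
  -- iteration 4/4 --
  FD 8: (8.343,2.343) -> (14,-3.314) [heading=315, move]
  PU: pen up
  RT 135: heading 315 -> 180
]
LT 343: heading 180 -> 163
Final: pos=(14,-3.314), heading=163, 2 segment(s) drawn
Segments drawn: 2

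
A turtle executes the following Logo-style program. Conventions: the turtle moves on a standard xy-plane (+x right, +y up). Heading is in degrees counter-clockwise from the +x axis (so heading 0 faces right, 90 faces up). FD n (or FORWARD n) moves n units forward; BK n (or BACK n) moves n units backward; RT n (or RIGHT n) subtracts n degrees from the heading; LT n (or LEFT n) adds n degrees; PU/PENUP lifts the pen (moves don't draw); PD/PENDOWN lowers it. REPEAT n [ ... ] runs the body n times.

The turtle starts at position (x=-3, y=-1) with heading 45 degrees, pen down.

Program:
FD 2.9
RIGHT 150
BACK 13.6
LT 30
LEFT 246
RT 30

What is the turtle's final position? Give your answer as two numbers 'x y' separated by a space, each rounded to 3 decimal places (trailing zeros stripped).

Answer: 2.571 14.187

Derivation:
Executing turtle program step by step:
Start: pos=(-3,-1), heading=45, pen down
FD 2.9: (-3,-1) -> (-0.949,1.051) [heading=45, draw]
RT 150: heading 45 -> 255
BK 13.6: (-0.949,1.051) -> (2.571,14.187) [heading=255, draw]
LT 30: heading 255 -> 285
LT 246: heading 285 -> 171
RT 30: heading 171 -> 141
Final: pos=(2.571,14.187), heading=141, 2 segment(s) drawn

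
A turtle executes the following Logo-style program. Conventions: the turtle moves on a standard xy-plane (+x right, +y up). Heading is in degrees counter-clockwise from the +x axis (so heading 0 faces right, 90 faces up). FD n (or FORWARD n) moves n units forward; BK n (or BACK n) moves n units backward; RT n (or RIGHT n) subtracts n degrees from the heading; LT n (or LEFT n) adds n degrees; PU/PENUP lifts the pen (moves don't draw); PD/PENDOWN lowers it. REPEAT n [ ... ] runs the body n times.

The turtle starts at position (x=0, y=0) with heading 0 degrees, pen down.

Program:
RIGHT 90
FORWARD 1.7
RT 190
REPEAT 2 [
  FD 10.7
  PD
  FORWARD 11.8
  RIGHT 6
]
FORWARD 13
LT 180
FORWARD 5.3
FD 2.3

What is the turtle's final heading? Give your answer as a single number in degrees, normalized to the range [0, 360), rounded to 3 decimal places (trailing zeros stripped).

Executing turtle program step by step:
Start: pos=(0,0), heading=0, pen down
RT 90: heading 0 -> 270
FD 1.7: (0,0) -> (0,-1.7) [heading=270, draw]
RT 190: heading 270 -> 80
REPEAT 2 [
  -- iteration 1/2 --
  FD 10.7: (0,-1.7) -> (1.858,8.837) [heading=80, draw]
  PD: pen down
  FD 11.8: (1.858,8.837) -> (3.907,20.458) [heading=80, draw]
  RT 6: heading 80 -> 74
  -- iteration 2/2 --
  FD 10.7: (3.907,20.458) -> (6.856,30.744) [heading=74, draw]
  PD: pen down
  FD 11.8: (6.856,30.744) -> (10.109,42.087) [heading=74, draw]
  RT 6: heading 74 -> 68
]
FD 13: (10.109,42.087) -> (14.979,54.14) [heading=68, draw]
LT 180: heading 68 -> 248
FD 5.3: (14.979,54.14) -> (12.993,49.226) [heading=248, draw]
FD 2.3: (12.993,49.226) -> (12.132,47.093) [heading=248, draw]
Final: pos=(12.132,47.093), heading=248, 8 segment(s) drawn

Answer: 248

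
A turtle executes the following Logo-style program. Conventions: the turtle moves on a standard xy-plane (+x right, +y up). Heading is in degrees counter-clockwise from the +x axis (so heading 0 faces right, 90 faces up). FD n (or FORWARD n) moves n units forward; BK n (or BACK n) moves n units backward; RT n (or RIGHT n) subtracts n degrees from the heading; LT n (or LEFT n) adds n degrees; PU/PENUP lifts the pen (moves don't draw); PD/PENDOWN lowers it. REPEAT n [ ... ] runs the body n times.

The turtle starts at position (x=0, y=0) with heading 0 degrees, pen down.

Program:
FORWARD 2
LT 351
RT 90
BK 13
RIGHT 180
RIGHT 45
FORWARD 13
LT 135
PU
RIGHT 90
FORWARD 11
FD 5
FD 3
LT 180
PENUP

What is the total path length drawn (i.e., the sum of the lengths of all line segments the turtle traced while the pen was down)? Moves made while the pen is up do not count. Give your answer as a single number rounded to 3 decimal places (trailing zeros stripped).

Executing turtle program step by step:
Start: pos=(0,0), heading=0, pen down
FD 2: (0,0) -> (2,0) [heading=0, draw]
LT 351: heading 0 -> 351
RT 90: heading 351 -> 261
BK 13: (2,0) -> (4.034,12.84) [heading=261, draw]
RT 180: heading 261 -> 81
RT 45: heading 81 -> 36
FD 13: (4.034,12.84) -> (14.551,20.481) [heading=36, draw]
LT 135: heading 36 -> 171
PU: pen up
RT 90: heading 171 -> 81
FD 11: (14.551,20.481) -> (16.272,31.346) [heading=81, move]
FD 5: (16.272,31.346) -> (17.054,36.284) [heading=81, move]
FD 3: (17.054,36.284) -> (17.523,39.247) [heading=81, move]
LT 180: heading 81 -> 261
PU: pen up
Final: pos=(17.523,39.247), heading=261, 3 segment(s) drawn

Segment lengths:
  seg 1: (0,0) -> (2,0), length = 2
  seg 2: (2,0) -> (4.034,12.84), length = 13
  seg 3: (4.034,12.84) -> (14.551,20.481), length = 13
Total = 28

Answer: 28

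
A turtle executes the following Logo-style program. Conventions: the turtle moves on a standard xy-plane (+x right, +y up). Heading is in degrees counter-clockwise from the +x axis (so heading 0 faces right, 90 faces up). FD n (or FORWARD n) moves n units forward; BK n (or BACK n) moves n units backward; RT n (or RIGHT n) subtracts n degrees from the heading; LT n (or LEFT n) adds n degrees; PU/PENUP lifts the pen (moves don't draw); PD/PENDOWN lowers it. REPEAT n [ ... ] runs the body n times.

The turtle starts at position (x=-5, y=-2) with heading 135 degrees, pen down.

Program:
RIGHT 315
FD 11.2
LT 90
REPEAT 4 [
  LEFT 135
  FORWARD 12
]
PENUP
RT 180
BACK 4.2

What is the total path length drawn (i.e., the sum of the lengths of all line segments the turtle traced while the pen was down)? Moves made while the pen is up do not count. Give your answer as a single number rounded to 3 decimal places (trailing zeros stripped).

Answer: 59.2

Derivation:
Executing turtle program step by step:
Start: pos=(-5,-2), heading=135, pen down
RT 315: heading 135 -> 180
FD 11.2: (-5,-2) -> (-16.2,-2) [heading=180, draw]
LT 90: heading 180 -> 270
REPEAT 4 [
  -- iteration 1/4 --
  LT 135: heading 270 -> 45
  FD 12: (-16.2,-2) -> (-7.715,6.485) [heading=45, draw]
  -- iteration 2/4 --
  LT 135: heading 45 -> 180
  FD 12: (-7.715,6.485) -> (-19.715,6.485) [heading=180, draw]
  -- iteration 3/4 --
  LT 135: heading 180 -> 315
  FD 12: (-19.715,6.485) -> (-11.229,-2) [heading=315, draw]
  -- iteration 4/4 --
  LT 135: heading 315 -> 90
  FD 12: (-11.229,-2) -> (-11.229,10) [heading=90, draw]
]
PU: pen up
RT 180: heading 90 -> 270
BK 4.2: (-11.229,10) -> (-11.229,14.2) [heading=270, move]
Final: pos=(-11.229,14.2), heading=270, 5 segment(s) drawn

Segment lengths:
  seg 1: (-5,-2) -> (-16.2,-2), length = 11.2
  seg 2: (-16.2,-2) -> (-7.715,6.485), length = 12
  seg 3: (-7.715,6.485) -> (-19.715,6.485), length = 12
  seg 4: (-19.715,6.485) -> (-11.229,-2), length = 12
  seg 5: (-11.229,-2) -> (-11.229,10), length = 12
Total = 59.2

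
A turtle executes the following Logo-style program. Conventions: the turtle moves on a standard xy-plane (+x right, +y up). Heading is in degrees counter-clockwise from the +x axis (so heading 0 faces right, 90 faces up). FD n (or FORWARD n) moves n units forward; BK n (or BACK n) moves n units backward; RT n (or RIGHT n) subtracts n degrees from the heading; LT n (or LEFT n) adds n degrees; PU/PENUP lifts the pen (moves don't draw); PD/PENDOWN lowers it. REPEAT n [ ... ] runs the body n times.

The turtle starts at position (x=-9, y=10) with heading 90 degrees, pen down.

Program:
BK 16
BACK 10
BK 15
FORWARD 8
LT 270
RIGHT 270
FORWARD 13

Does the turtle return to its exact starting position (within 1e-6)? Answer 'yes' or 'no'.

Executing turtle program step by step:
Start: pos=(-9,10), heading=90, pen down
BK 16: (-9,10) -> (-9,-6) [heading=90, draw]
BK 10: (-9,-6) -> (-9,-16) [heading=90, draw]
BK 15: (-9,-16) -> (-9,-31) [heading=90, draw]
FD 8: (-9,-31) -> (-9,-23) [heading=90, draw]
LT 270: heading 90 -> 0
RT 270: heading 0 -> 90
FD 13: (-9,-23) -> (-9,-10) [heading=90, draw]
Final: pos=(-9,-10), heading=90, 5 segment(s) drawn

Start position: (-9, 10)
Final position: (-9, -10)
Distance = 20; >= 1e-6 -> NOT closed

Answer: no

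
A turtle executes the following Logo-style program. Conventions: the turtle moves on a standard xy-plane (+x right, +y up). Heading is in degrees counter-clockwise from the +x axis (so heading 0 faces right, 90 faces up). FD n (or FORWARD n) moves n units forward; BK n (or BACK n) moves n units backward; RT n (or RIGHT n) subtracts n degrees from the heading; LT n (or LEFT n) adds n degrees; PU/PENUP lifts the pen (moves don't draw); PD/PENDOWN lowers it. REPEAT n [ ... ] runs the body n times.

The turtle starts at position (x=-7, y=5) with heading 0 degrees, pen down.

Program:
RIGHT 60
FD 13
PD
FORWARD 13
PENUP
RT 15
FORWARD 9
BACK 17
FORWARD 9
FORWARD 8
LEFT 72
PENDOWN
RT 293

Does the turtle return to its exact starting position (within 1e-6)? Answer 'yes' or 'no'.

Executing turtle program step by step:
Start: pos=(-7,5), heading=0, pen down
RT 60: heading 0 -> 300
FD 13: (-7,5) -> (-0.5,-6.258) [heading=300, draw]
PD: pen down
FD 13: (-0.5,-6.258) -> (6,-17.517) [heading=300, draw]
PU: pen up
RT 15: heading 300 -> 285
FD 9: (6,-17.517) -> (8.329,-26.21) [heading=285, move]
BK 17: (8.329,-26.21) -> (3.929,-9.789) [heading=285, move]
FD 9: (3.929,-9.789) -> (6.259,-18.483) [heading=285, move]
FD 8: (6.259,-18.483) -> (8.329,-26.21) [heading=285, move]
LT 72: heading 285 -> 357
PD: pen down
RT 293: heading 357 -> 64
Final: pos=(8.329,-26.21), heading=64, 2 segment(s) drawn

Start position: (-7, 5)
Final position: (8.329, -26.21)
Distance = 34.771; >= 1e-6 -> NOT closed

Answer: no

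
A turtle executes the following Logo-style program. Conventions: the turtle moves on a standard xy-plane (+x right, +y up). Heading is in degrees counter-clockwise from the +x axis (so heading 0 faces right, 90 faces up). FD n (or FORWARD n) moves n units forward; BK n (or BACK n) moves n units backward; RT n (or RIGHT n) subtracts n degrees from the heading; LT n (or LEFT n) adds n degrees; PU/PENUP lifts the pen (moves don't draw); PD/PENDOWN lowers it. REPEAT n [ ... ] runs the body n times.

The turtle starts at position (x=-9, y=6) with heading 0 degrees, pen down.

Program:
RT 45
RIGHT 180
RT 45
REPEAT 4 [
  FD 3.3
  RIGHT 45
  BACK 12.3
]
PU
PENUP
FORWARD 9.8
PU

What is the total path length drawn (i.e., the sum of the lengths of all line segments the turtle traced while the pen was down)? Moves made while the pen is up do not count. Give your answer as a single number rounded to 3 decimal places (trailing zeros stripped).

Executing turtle program step by step:
Start: pos=(-9,6), heading=0, pen down
RT 45: heading 0 -> 315
RT 180: heading 315 -> 135
RT 45: heading 135 -> 90
REPEAT 4 [
  -- iteration 1/4 --
  FD 3.3: (-9,6) -> (-9,9.3) [heading=90, draw]
  RT 45: heading 90 -> 45
  BK 12.3: (-9,9.3) -> (-17.697,0.603) [heading=45, draw]
  -- iteration 2/4 --
  FD 3.3: (-17.697,0.603) -> (-15.364,2.936) [heading=45, draw]
  RT 45: heading 45 -> 0
  BK 12.3: (-15.364,2.936) -> (-27.664,2.936) [heading=0, draw]
  -- iteration 3/4 --
  FD 3.3: (-27.664,2.936) -> (-24.364,2.936) [heading=0, draw]
  RT 45: heading 0 -> 315
  BK 12.3: (-24.364,2.936) -> (-33.061,11.633) [heading=315, draw]
  -- iteration 4/4 --
  FD 3.3: (-33.061,11.633) -> (-30.728,9.3) [heading=315, draw]
  RT 45: heading 315 -> 270
  BK 12.3: (-30.728,9.3) -> (-30.728,21.6) [heading=270, draw]
]
PU: pen up
PU: pen up
FD 9.8: (-30.728,21.6) -> (-30.728,11.8) [heading=270, move]
PU: pen up
Final: pos=(-30.728,11.8), heading=270, 8 segment(s) drawn

Segment lengths:
  seg 1: (-9,6) -> (-9,9.3), length = 3.3
  seg 2: (-9,9.3) -> (-17.697,0.603), length = 12.3
  seg 3: (-17.697,0.603) -> (-15.364,2.936), length = 3.3
  seg 4: (-15.364,2.936) -> (-27.664,2.936), length = 12.3
  seg 5: (-27.664,2.936) -> (-24.364,2.936), length = 3.3
  seg 6: (-24.364,2.936) -> (-33.061,11.633), length = 12.3
  seg 7: (-33.061,11.633) -> (-30.728,9.3), length = 3.3
  seg 8: (-30.728,9.3) -> (-30.728,21.6), length = 12.3
Total = 62.4

Answer: 62.4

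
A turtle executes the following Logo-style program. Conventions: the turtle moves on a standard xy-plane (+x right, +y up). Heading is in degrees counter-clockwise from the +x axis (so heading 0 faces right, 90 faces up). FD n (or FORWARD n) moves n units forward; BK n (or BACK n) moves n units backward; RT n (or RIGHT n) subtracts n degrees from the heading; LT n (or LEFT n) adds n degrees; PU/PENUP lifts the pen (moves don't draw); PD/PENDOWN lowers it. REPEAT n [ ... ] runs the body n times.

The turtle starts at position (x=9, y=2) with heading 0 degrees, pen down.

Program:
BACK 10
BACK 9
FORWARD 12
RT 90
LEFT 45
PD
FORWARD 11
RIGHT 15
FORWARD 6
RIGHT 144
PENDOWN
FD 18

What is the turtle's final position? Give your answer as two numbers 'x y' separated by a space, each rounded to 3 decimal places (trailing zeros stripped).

Answer: -3.666 -3.653

Derivation:
Executing turtle program step by step:
Start: pos=(9,2), heading=0, pen down
BK 10: (9,2) -> (-1,2) [heading=0, draw]
BK 9: (-1,2) -> (-10,2) [heading=0, draw]
FD 12: (-10,2) -> (2,2) [heading=0, draw]
RT 90: heading 0 -> 270
LT 45: heading 270 -> 315
PD: pen down
FD 11: (2,2) -> (9.778,-5.778) [heading=315, draw]
RT 15: heading 315 -> 300
FD 6: (9.778,-5.778) -> (12.778,-10.974) [heading=300, draw]
RT 144: heading 300 -> 156
PD: pen down
FD 18: (12.778,-10.974) -> (-3.666,-3.653) [heading=156, draw]
Final: pos=(-3.666,-3.653), heading=156, 6 segment(s) drawn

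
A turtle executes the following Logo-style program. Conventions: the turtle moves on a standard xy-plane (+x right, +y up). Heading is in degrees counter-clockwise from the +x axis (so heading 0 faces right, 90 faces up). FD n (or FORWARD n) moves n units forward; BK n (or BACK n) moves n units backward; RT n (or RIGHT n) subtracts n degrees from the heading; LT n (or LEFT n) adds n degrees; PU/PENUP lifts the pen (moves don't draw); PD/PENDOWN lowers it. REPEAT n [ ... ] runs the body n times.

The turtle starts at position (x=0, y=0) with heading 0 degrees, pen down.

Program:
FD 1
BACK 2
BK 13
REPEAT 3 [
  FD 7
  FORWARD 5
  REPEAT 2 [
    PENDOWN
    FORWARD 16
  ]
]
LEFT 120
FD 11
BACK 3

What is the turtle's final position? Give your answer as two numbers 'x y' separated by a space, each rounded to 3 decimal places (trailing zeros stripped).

Answer: 114 6.928

Derivation:
Executing turtle program step by step:
Start: pos=(0,0), heading=0, pen down
FD 1: (0,0) -> (1,0) [heading=0, draw]
BK 2: (1,0) -> (-1,0) [heading=0, draw]
BK 13: (-1,0) -> (-14,0) [heading=0, draw]
REPEAT 3 [
  -- iteration 1/3 --
  FD 7: (-14,0) -> (-7,0) [heading=0, draw]
  FD 5: (-7,0) -> (-2,0) [heading=0, draw]
  REPEAT 2 [
    -- iteration 1/2 --
    PD: pen down
    FD 16: (-2,0) -> (14,0) [heading=0, draw]
    -- iteration 2/2 --
    PD: pen down
    FD 16: (14,0) -> (30,0) [heading=0, draw]
  ]
  -- iteration 2/3 --
  FD 7: (30,0) -> (37,0) [heading=0, draw]
  FD 5: (37,0) -> (42,0) [heading=0, draw]
  REPEAT 2 [
    -- iteration 1/2 --
    PD: pen down
    FD 16: (42,0) -> (58,0) [heading=0, draw]
    -- iteration 2/2 --
    PD: pen down
    FD 16: (58,0) -> (74,0) [heading=0, draw]
  ]
  -- iteration 3/3 --
  FD 7: (74,0) -> (81,0) [heading=0, draw]
  FD 5: (81,0) -> (86,0) [heading=0, draw]
  REPEAT 2 [
    -- iteration 1/2 --
    PD: pen down
    FD 16: (86,0) -> (102,0) [heading=0, draw]
    -- iteration 2/2 --
    PD: pen down
    FD 16: (102,0) -> (118,0) [heading=0, draw]
  ]
]
LT 120: heading 0 -> 120
FD 11: (118,0) -> (112.5,9.526) [heading=120, draw]
BK 3: (112.5,9.526) -> (114,6.928) [heading=120, draw]
Final: pos=(114,6.928), heading=120, 17 segment(s) drawn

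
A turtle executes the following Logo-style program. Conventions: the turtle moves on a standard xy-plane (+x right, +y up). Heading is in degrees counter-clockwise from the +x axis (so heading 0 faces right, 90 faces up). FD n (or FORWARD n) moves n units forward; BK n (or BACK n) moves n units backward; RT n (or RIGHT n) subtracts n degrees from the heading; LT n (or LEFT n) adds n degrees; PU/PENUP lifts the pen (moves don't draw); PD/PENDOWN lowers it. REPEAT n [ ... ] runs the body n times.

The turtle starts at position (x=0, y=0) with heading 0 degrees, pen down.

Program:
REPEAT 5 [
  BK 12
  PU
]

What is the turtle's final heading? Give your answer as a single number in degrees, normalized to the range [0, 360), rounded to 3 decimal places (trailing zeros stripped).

Answer: 0

Derivation:
Executing turtle program step by step:
Start: pos=(0,0), heading=0, pen down
REPEAT 5 [
  -- iteration 1/5 --
  BK 12: (0,0) -> (-12,0) [heading=0, draw]
  PU: pen up
  -- iteration 2/5 --
  BK 12: (-12,0) -> (-24,0) [heading=0, move]
  PU: pen up
  -- iteration 3/5 --
  BK 12: (-24,0) -> (-36,0) [heading=0, move]
  PU: pen up
  -- iteration 4/5 --
  BK 12: (-36,0) -> (-48,0) [heading=0, move]
  PU: pen up
  -- iteration 5/5 --
  BK 12: (-48,0) -> (-60,0) [heading=0, move]
  PU: pen up
]
Final: pos=(-60,0), heading=0, 1 segment(s) drawn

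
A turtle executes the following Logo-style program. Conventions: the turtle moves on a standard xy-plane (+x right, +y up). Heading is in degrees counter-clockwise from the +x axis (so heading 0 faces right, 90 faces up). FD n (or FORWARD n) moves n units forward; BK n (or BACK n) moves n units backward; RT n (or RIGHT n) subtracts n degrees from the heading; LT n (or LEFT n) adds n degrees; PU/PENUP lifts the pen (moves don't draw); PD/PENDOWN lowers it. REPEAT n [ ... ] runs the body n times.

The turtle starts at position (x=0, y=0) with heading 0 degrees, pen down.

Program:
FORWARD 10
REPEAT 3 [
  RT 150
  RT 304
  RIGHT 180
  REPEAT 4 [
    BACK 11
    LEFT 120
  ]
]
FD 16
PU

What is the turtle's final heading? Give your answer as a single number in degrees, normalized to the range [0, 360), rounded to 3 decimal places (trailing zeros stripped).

Answer: 258

Derivation:
Executing turtle program step by step:
Start: pos=(0,0), heading=0, pen down
FD 10: (0,0) -> (10,0) [heading=0, draw]
REPEAT 3 [
  -- iteration 1/3 --
  RT 150: heading 0 -> 210
  RT 304: heading 210 -> 266
  RT 180: heading 266 -> 86
  REPEAT 4 [
    -- iteration 1/4 --
    BK 11: (10,0) -> (9.233,-10.973) [heading=86, draw]
    LT 120: heading 86 -> 206
    -- iteration 2/4 --
    BK 11: (9.233,-10.973) -> (19.119,-6.151) [heading=206, draw]
    LT 120: heading 206 -> 326
    -- iteration 3/4 --
    BK 11: (19.119,-6.151) -> (10,0) [heading=326, draw]
    LT 120: heading 326 -> 86
    -- iteration 4/4 --
    BK 11: (10,0) -> (9.233,-10.973) [heading=86, draw]
    LT 120: heading 86 -> 206
  ]
  -- iteration 2/3 --
  RT 150: heading 206 -> 56
  RT 304: heading 56 -> 112
  RT 180: heading 112 -> 292
  REPEAT 4 [
    -- iteration 1/4 --
    BK 11: (9.233,-10.973) -> (5.112,-0.774) [heading=292, draw]
    LT 120: heading 292 -> 52
    -- iteration 2/4 --
    BK 11: (5.112,-0.774) -> (-1.66,-9.442) [heading=52, draw]
    LT 120: heading 52 -> 172
    -- iteration 3/4 --
    BK 11: (-1.66,-9.442) -> (9.233,-10.973) [heading=172, draw]
    LT 120: heading 172 -> 292
    -- iteration 4/4 --
    BK 11: (9.233,-10.973) -> (5.112,-0.774) [heading=292, draw]
    LT 120: heading 292 -> 52
  ]
  -- iteration 3/3 --
  RT 150: heading 52 -> 262
  RT 304: heading 262 -> 318
  RT 180: heading 318 -> 138
  REPEAT 4 [
    -- iteration 1/4 --
    BK 11: (5.112,-0.774) -> (13.287,-8.135) [heading=138, draw]
    LT 120: heading 138 -> 258
    -- iteration 2/4 --
    BK 11: (13.287,-8.135) -> (15.574,2.625) [heading=258, draw]
    LT 120: heading 258 -> 18
    -- iteration 3/4 --
    BK 11: (15.574,2.625) -> (5.112,-0.774) [heading=18, draw]
    LT 120: heading 18 -> 138
    -- iteration 4/4 --
    BK 11: (5.112,-0.774) -> (13.287,-8.135) [heading=138, draw]
    LT 120: heading 138 -> 258
  ]
]
FD 16: (13.287,-8.135) -> (9.96,-23.785) [heading=258, draw]
PU: pen up
Final: pos=(9.96,-23.785), heading=258, 14 segment(s) drawn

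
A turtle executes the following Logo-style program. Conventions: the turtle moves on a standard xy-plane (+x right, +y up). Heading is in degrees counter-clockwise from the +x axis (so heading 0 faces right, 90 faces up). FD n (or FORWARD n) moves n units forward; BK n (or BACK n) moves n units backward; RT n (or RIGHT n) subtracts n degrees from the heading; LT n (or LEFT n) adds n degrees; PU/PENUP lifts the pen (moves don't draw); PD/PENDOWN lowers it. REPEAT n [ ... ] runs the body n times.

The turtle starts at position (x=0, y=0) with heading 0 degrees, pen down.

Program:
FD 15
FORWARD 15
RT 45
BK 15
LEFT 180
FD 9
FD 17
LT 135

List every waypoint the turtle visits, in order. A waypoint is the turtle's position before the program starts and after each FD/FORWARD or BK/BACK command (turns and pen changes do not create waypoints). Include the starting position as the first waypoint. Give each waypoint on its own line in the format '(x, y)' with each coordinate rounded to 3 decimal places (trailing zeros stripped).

Executing turtle program step by step:
Start: pos=(0,0), heading=0, pen down
FD 15: (0,0) -> (15,0) [heading=0, draw]
FD 15: (15,0) -> (30,0) [heading=0, draw]
RT 45: heading 0 -> 315
BK 15: (30,0) -> (19.393,10.607) [heading=315, draw]
LT 180: heading 315 -> 135
FD 9: (19.393,10.607) -> (13.029,16.971) [heading=135, draw]
FD 17: (13.029,16.971) -> (1.009,28.991) [heading=135, draw]
LT 135: heading 135 -> 270
Final: pos=(1.009,28.991), heading=270, 5 segment(s) drawn
Waypoints (6 total):
(0, 0)
(15, 0)
(30, 0)
(19.393, 10.607)
(13.029, 16.971)
(1.009, 28.991)

Answer: (0, 0)
(15, 0)
(30, 0)
(19.393, 10.607)
(13.029, 16.971)
(1.009, 28.991)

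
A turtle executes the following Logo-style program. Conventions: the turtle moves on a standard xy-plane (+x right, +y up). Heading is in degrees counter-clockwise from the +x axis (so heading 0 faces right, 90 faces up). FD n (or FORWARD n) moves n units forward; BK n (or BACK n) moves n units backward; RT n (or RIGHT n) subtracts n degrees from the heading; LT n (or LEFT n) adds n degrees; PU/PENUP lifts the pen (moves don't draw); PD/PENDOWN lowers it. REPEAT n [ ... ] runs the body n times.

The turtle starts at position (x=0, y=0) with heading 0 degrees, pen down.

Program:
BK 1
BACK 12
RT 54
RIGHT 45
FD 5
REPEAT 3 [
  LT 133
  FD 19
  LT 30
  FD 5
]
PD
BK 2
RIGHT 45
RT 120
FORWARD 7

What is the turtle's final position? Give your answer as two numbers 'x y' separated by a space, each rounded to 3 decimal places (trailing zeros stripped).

Answer: -0.77 -2.481

Derivation:
Executing turtle program step by step:
Start: pos=(0,0), heading=0, pen down
BK 1: (0,0) -> (-1,0) [heading=0, draw]
BK 12: (-1,0) -> (-13,0) [heading=0, draw]
RT 54: heading 0 -> 306
RT 45: heading 306 -> 261
FD 5: (-13,0) -> (-13.782,-4.938) [heading=261, draw]
REPEAT 3 [
  -- iteration 1/3 --
  LT 133: heading 261 -> 34
  FD 19: (-13.782,-4.938) -> (1.97,5.686) [heading=34, draw]
  LT 30: heading 34 -> 64
  FD 5: (1.97,5.686) -> (4.161,10.18) [heading=64, draw]
  -- iteration 2/3 --
  LT 133: heading 64 -> 197
  FD 19: (4.161,10.18) -> (-14.008,4.625) [heading=197, draw]
  LT 30: heading 197 -> 227
  FD 5: (-14.008,4.625) -> (-17.418,0.968) [heading=227, draw]
  -- iteration 3/3 --
  LT 133: heading 227 -> 0
  FD 19: (-17.418,0.968) -> (1.582,0.968) [heading=0, draw]
  LT 30: heading 0 -> 30
  FD 5: (1.582,0.968) -> (5.912,3.468) [heading=30, draw]
]
PD: pen down
BK 2: (5.912,3.468) -> (4.18,2.468) [heading=30, draw]
RT 45: heading 30 -> 345
RT 120: heading 345 -> 225
FD 7: (4.18,2.468) -> (-0.77,-2.481) [heading=225, draw]
Final: pos=(-0.77,-2.481), heading=225, 11 segment(s) drawn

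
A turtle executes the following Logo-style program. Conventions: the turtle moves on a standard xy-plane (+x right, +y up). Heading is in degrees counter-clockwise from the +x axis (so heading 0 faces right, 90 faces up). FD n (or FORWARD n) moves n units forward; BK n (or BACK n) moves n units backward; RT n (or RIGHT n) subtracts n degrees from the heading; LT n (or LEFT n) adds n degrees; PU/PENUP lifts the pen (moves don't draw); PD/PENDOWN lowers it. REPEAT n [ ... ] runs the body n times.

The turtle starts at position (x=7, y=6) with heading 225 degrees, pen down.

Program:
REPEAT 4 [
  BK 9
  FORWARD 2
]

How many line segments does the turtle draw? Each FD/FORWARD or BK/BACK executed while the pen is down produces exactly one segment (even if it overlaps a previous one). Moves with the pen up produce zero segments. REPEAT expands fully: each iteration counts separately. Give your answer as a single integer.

Answer: 8

Derivation:
Executing turtle program step by step:
Start: pos=(7,6), heading=225, pen down
REPEAT 4 [
  -- iteration 1/4 --
  BK 9: (7,6) -> (13.364,12.364) [heading=225, draw]
  FD 2: (13.364,12.364) -> (11.95,10.95) [heading=225, draw]
  -- iteration 2/4 --
  BK 9: (11.95,10.95) -> (18.314,17.314) [heading=225, draw]
  FD 2: (18.314,17.314) -> (16.899,15.899) [heading=225, draw]
  -- iteration 3/4 --
  BK 9: (16.899,15.899) -> (23.263,22.263) [heading=225, draw]
  FD 2: (23.263,22.263) -> (21.849,20.849) [heading=225, draw]
  -- iteration 4/4 --
  BK 9: (21.849,20.849) -> (28.213,27.213) [heading=225, draw]
  FD 2: (28.213,27.213) -> (26.799,25.799) [heading=225, draw]
]
Final: pos=(26.799,25.799), heading=225, 8 segment(s) drawn
Segments drawn: 8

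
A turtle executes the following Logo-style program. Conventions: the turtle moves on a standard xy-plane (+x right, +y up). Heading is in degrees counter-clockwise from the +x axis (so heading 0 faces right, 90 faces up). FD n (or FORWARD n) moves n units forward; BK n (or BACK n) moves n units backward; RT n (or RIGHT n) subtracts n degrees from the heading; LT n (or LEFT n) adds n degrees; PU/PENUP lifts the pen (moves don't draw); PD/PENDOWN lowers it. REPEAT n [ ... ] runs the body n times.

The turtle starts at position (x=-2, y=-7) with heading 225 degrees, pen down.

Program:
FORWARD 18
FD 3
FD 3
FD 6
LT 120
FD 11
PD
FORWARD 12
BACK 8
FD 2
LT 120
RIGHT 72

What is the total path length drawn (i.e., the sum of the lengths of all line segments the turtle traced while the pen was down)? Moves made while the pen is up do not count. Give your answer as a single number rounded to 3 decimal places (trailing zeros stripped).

Executing turtle program step by step:
Start: pos=(-2,-7), heading=225, pen down
FD 18: (-2,-7) -> (-14.728,-19.728) [heading=225, draw]
FD 3: (-14.728,-19.728) -> (-16.849,-21.849) [heading=225, draw]
FD 3: (-16.849,-21.849) -> (-18.971,-23.971) [heading=225, draw]
FD 6: (-18.971,-23.971) -> (-23.213,-28.213) [heading=225, draw]
LT 120: heading 225 -> 345
FD 11: (-23.213,-28.213) -> (-12.588,-31.06) [heading=345, draw]
PD: pen down
FD 12: (-12.588,-31.06) -> (-0.997,-34.166) [heading=345, draw]
BK 8: (-0.997,-34.166) -> (-8.724,-32.095) [heading=345, draw]
FD 2: (-8.724,-32.095) -> (-6.792,-32.613) [heading=345, draw]
LT 120: heading 345 -> 105
RT 72: heading 105 -> 33
Final: pos=(-6.792,-32.613), heading=33, 8 segment(s) drawn

Segment lengths:
  seg 1: (-2,-7) -> (-14.728,-19.728), length = 18
  seg 2: (-14.728,-19.728) -> (-16.849,-21.849), length = 3
  seg 3: (-16.849,-21.849) -> (-18.971,-23.971), length = 3
  seg 4: (-18.971,-23.971) -> (-23.213,-28.213), length = 6
  seg 5: (-23.213,-28.213) -> (-12.588,-31.06), length = 11
  seg 6: (-12.588,-31.06) -> (-0.997,-34.166), length = 12
  seg 7: (-0.997,-34.166) -> (-8.724,-32.095), length = 8
  seg 8: (-8.724,-32.095) -> (-6.792,-32.613), length = 2
Total = 63

Answer: 63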